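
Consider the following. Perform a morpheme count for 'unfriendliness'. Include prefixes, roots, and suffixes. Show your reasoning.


Decomposition: un- (prefix) + friend (root) + -ly (suffix) + -ness (suffix) = 4 morpheme(s)

4 morphemes


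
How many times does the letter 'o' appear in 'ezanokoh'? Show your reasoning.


Letter 'o' in 'ezanokoh': found at position(s) 5, 7 = 2 occurrence(s).

2


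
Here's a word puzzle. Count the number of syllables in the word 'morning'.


Break 'morning' into syllables: morn-ing -> morn | ing = 2 syllables

2 syllables


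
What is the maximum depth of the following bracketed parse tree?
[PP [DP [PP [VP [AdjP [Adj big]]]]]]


Count bracket nesting levels:
'[' at pos 0: depth = 1
'[' at pos 4: depth = 2
'[' at pos 8: depth = 3
'[' at pos 12: depth = 4
'[' at pos 16: depth = 5
'[' at pos 22: depth = 6
Maximum depth reached: 6

6


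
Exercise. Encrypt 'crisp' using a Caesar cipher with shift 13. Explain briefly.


Shift each letter by 13: c -> p, r -> e, i -> v, s -> f, p -> c. Result: 'pevfc'.

pevfc


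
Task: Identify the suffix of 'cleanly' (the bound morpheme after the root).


The word 'cleanly' = 'clean' (root) + '-ly' (suffix). The suffix is '-ly'.

ly


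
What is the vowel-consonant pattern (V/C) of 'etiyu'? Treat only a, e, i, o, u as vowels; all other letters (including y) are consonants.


Letter mapping: e = V, t = C, i = V, y = C, u = V.

VCVCV


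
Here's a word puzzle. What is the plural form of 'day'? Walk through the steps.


Apply rule: Add -s. 'day' becomes 'days'.

days


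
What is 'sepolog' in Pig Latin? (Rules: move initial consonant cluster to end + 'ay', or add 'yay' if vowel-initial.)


'sepolog': move consonant cluster 's' to end and add 'ay': 'epologsay'.

epologsay


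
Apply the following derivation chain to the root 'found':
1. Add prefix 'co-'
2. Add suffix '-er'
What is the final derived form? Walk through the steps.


Step 1: Add prefix 'co-' to 'found' = 'cofound'
Step 2: Add suffix '-er' to 'cofound' = 'cofounder'

cofounder


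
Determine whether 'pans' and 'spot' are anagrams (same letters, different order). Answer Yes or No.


Sorted letters of 'pans': 'anps'
Sorted letters of 'spot': 'opst'
They do not match.

No


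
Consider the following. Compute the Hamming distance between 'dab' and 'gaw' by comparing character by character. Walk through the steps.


Alignment:
Position 1: 'd' vs 'g' = DIFFER
Position 2: 'a' vs 'a' = match
Position 3: 'b' vs 'w' = DIFFER
Total differences: 2

2


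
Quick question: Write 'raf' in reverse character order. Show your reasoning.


Reverse 'raf' character by character: 'far'.

far


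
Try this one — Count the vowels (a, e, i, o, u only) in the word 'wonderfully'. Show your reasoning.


Vowels in 'wonderfully': o, e, u = 3 vowels.

3


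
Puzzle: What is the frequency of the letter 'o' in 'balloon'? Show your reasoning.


Letter 'o' in 'balloon': found at position(s) 5, 6 = 2 occurrence(s).

2


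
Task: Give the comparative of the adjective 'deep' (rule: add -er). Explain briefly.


Apply comparative formation (add -er): 'deep' -> 'deeper'.

deeper


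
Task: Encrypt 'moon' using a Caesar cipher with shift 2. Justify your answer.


Shift each letter by 2: m -> o, o -> q, o -> q, n -> p. Result: 'oqqp'.

oqqp


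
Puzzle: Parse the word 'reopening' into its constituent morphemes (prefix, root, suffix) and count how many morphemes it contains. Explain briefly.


Step 1: Identify prefix: 're' (meaning: again)
Step 2: Identify root: 'open'
Step 3: Identify suffix(es): 'ing'
Decomposition: re- (prefix: again) + open (root) + -ing (suffix: ongoing action)
Total morphemes: 3

3 morphemes (re- (prefix: again) + open (root) + -ing (suffix: ongoing action))


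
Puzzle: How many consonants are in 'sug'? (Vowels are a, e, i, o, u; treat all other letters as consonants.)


Consonants in 'sug': s, g = 2 consonants.

2


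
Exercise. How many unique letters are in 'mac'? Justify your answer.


Unique letters in 'mac': {a, c, m} = 3 distinct letters.

3


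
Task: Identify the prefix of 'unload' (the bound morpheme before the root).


The word 'unload' = 'un' (prefix) + 'load' (root). The prefix is 'un'.

un


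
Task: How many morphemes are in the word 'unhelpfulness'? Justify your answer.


Decomposition: un- (prefix) + help (root) + -ful (suffix) + -ness (suffix) = 4 morpheme(s)

4 morphemes


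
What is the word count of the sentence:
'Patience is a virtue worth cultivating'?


Split into words: Patience | is | a | virtue | worth | cultivating = 6 words.

6


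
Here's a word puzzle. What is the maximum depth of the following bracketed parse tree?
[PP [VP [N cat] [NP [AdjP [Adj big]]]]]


Count bracket nesting levels:
'[' at pos 0: depth = 1
'[' at pos 4: depth = 2
'[' at pos 8: depth = 3
'[' at pos 16: depth = 3
'[' at pos 20: depth = 4
'[' at pos 26: depth = 5
Maximum depth reached: 5

5


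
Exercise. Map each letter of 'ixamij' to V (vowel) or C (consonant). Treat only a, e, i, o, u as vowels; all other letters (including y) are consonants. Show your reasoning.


Letter mapping: i = V, x = C, a = V, m = C, i = V, j = C.

VCVCVC


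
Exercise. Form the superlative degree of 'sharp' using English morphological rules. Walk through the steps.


Apply superlative formation (add -est): 'sharp' -> 'sharpest'.

sharpest


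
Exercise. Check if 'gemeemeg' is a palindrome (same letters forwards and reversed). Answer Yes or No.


Forward: 'gemeemeg'
Reversed: 'gemeemeg'
They are identical.

Yes


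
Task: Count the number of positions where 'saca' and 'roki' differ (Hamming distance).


Alignment:
Position 1: 's' vs 'r' = DIFFER
Position 2: 'a' vs 'o' = DIFFER
Position 3: 'c' vs 'k' = DIFFER
Position 4: 'a' vs 'i' = DIFFER
Total differences: 4

4


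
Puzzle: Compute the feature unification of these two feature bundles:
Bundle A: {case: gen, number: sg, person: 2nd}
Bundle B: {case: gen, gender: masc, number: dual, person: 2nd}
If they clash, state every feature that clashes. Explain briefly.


Compare features:
case: A=gen vs B=gen -> unified: gen
gender: A=_ vs B=masc -> unified: masc
number: A=sg vs B=dual -> CLASH
person: A=2nd vs B=2nd -> unified: 2nd
Clash detected on feature 'number' (sg vs dual); unification fails.

CLASH on 'number' (sg vs dual)


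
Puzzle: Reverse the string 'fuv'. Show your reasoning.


Reverse 'fuv' character by character: 'vuf'.

vuf


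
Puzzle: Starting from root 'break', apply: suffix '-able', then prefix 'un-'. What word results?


Step 1: Add suffix '-able' to 'break' = 'breakable'
Step 2: Add prefix 'un-' to 'breakable' = 'unbreakable'

unbreakable


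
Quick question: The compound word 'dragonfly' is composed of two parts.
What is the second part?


Split 'dragonfly' into 'dragon' + 'fly'. The second part is 'fly'.

fly


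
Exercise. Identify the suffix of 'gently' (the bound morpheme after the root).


The word 'gently' = 'gentle' (root) + '-ly' (suffix). The suffix is '-ly'.

ly


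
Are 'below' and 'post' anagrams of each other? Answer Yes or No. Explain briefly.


Sorted letters of 'below': 'below'
Sorted letters of 'post': 'opst'
They do not match.

No


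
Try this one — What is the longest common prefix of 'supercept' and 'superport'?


Compare from the start: 5 characters match: 'super'. Mismatch at position 6: 'c' vs 'p'.

super


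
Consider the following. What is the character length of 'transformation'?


Spell out 'transformation' and number each letter: t(1), r(2), a(3), n(4), s(5), f(6), o(7), r(8), m(9), a(10), t(11), i(12), o(13), n(14). Total: 14 letters.

14


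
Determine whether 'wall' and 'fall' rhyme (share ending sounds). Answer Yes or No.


Rime (stressed vowel + following sounds) of 'wall': -all = /ɔːl/
Rime of 'fall': -all = /ɔːl/
/ɔːl/ and /ɔːl/ are the same ending sound, so the words rhyme.

Yes


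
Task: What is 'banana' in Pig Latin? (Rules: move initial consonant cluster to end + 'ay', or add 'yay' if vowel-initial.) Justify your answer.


'banana': move consonant cluster 'b' to end and add 'ay': 'ananabay'.

ananabay


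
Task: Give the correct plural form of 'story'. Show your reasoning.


Apply rule: Change -y to -ies (consonant + y). 'story' becomes 'stories'.

stories


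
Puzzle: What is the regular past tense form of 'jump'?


Apply rule: Add -ed. 'jump' becomes 'jumped'.

jumped


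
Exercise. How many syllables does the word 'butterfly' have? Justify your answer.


Break 'butterfly' into syllables: but-ter-fly -> but | ter | fly = 3 syllables

3 syllables


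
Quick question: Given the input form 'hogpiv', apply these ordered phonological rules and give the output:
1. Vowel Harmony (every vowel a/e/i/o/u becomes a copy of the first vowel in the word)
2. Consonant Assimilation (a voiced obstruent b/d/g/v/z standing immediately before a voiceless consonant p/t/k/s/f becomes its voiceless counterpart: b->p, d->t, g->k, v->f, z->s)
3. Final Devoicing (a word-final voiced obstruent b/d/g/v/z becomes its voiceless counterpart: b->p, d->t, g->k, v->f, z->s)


Starting form: 'hogpiv'
Rule 1: Vowel Harmony: all vowels become 'o' (matching first vowel). 'hogpiv' -> 'hogpov'
Rule 2: Consonant Assimilation: voiced obstruent before voiceless consonant becomes voiceless ('gp' -> 'kp'). 'hogpov' -> 'hokpov'
Rule 3: Final Devoicing: word-final voiced obstruent 'v' becomes voiceless 'f'. 'hokpov' -> 'hokpof'
Final form: 'hokpof'

hokpof


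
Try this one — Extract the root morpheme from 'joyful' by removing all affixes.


Remove suffix '-ful' from 'joyful' to get root 'joy'.

joy


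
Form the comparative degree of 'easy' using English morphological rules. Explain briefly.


Apply comparative formation (consonant + y: change y to i, add -er): 'easy' -> 'easier'.

easier


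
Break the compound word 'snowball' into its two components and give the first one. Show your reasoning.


Split 'snowball' into 'snow' + 'ball'. The first part is 'snow'.

snow


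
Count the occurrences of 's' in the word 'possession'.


Letter 's' in 'possession': found at position(s) 3, 4, 6, 7 = 4 occurrence(s).

4


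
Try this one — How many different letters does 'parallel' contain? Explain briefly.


Unique letters in 'parallel': {a, e, l, p, r} = 5 distinct letters.

5


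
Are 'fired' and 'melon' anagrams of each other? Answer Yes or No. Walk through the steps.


Sorted letters of 'fired': 'defir'
Sorted letters of 'melon': 'elmno'
They do not match.

No


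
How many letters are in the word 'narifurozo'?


Spell out 'narifurozo' and number each letter: n(1), a(2), r(3), i(4), f(5), u(6), r(7), o(8), z(9), o(10). Total: 10 letters.

10


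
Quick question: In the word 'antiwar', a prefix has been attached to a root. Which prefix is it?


The word 'antiwar' = 'anti' (prefix) + 'war' (root). The prefix is 'anti'.

anti


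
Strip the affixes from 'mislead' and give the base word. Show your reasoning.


Remove prefix 'mis' from 'mislead' to get root 'lead'.

lead


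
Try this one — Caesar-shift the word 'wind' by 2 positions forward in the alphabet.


Shift each letter by 2: w -> y, i -> k, n -> p, d -> f. Result: 'ykpf'.

ykpf


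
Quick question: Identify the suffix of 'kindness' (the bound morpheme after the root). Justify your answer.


The word 'kindness' = 'kind' (root) + '-ness' (suffix). The suffix is '-ness'.

ness


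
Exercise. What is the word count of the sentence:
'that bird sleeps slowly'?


Split into words: that | bird | sleeps | slowly = 4 words.

4


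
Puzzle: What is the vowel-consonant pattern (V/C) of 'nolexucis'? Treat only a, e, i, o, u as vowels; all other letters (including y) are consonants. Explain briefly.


Letter mapping: n = C, o = V, l = C, e = V, x = C, u = V, c = C, i = V, s = C.

CVCVCVCVC


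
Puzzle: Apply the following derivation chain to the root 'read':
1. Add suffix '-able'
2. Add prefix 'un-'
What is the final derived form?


Step 1: Add suffix '-able' to 'read' = 'readable'
Step 2: Add prefix 'un-' to 'readable' = 'unreadable'

unreadable


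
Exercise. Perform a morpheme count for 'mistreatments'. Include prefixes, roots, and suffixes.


Decomposition: mis- (prefix) + treat (root) + -ment (suffix) + -s (plural) = 4 morpheme(s)

4 morphemes


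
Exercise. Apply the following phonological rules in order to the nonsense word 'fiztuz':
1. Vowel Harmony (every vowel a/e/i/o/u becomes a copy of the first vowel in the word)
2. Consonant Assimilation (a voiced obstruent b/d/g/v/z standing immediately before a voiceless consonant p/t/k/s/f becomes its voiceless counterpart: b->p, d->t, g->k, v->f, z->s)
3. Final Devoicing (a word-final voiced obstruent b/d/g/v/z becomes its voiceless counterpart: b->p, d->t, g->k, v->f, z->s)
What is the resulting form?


Starting form: 'fiztuz'
Rule 1: Vowel Harmony: all vowels become 'i' (matching first vowel). 'fiztuz' -> 'fiztiz'
Rule 2: Consonant Assimilation: voiced obstruent before voiceless consonant becomes voiceless ('zt' -> 'st'). 'fiztiz' -> 'fistiz'
Rule 3: Final Devoicing: word-final voiced obstruent 'z' becomes voiceless 's'. 'fistiz' -> 'fistis'
Final form: 'fistis'

fistis


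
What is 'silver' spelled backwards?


Reverse 'silver' character by character: 'revlis'.

revlis


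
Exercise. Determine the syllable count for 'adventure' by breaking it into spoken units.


Break 'adventure' into syllables: ad-ven-ture -> ad | ven | ture = 3 syllables

3 syllables


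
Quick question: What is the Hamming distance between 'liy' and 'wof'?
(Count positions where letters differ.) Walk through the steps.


Alignment:
Position 1: 'l' vs 'w' = DIFFER
Position 2: 'i' vs 'o' = DIFFER
Position 3: 'y' vs 'f' = DIFFER
Total differences: 3

3


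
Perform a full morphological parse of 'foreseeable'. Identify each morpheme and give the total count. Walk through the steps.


Step 1: Identify prefix: 'fore' (meaning: before/front)
Step 2: Identify root: 'see'
Step 3: Identify suffix(es): 'able'
Decomposition: fore- (prefix: before/front) + see (root) + -able (suffix: capable of)
Total morphemes: 3

3 morphemes (fore- (prefix: before/front) + see (root) + -able (suffix: capable of))


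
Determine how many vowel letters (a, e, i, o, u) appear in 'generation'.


Vowels in 'generation': e, e, a, i, o = 5 vowels.

5


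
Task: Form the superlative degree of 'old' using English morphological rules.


Apply superlative formation (add -est): 'old' -> 'oldest'.

oldest


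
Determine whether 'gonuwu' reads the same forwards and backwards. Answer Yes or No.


Forward: 'gonuwu'
Reversed: 'uwunog'
They differ.

No


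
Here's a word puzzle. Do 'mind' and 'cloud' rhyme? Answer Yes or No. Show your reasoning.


Rime (stressed vowel + following sounds) of 'mind': -ind = /aɪnd/
Rime of 'cloud': -oud = /aʊd/
/aɪnd/ and /aʊd/ are different ending sounds, so the words do not rhyme.

No


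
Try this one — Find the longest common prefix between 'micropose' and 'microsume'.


Compare from the start: 5 characters match: 'micro'. Mismatch at position 6: 'p' vs 's'.

micro


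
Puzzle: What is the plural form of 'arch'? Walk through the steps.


Apply rule: Add -es (sibilant/fricative ending). 'arch' becomes 'arches'.

arches


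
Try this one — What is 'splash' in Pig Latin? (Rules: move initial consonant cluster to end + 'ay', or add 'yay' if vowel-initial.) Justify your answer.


'splash': move consonant cluster 'spl' to end and add 'ay': 'ashsplay'.

ashsplay


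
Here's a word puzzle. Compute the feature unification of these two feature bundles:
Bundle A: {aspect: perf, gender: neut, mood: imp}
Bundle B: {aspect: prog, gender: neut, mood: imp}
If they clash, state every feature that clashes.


Compare features:
aspect: A=perf vs B=prog -> CLASH
gender: A=neut vs B=neut -> unified: neut
mood: A=imp vs B=imp -> unified: imp
Clash detected on feature 'aspect' (perf vs prog); unification fails.

CLASH on 'aspect' (perf vs prog)


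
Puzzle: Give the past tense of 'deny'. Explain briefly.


Apply rule: Change -y to -ied. 'deny' becomes 'denied'.

denied


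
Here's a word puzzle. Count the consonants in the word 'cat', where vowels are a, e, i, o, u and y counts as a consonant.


Consonants in 'cat': c, t = 2 consonants.

2


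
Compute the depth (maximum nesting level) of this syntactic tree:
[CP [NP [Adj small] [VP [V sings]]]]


Count bracket nesting levels:
'[' at pos 0: depth = 1
'[' at pos 4: depth = 2
'[' at pos 8: depth = 3
'[' at pos 20: depth = 3
'[' at pos 24: depth = 4
Maximum depth reached: 4

4


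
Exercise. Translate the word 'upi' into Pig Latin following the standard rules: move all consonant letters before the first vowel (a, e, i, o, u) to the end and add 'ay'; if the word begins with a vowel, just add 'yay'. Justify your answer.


'upi' starts with a vowel, so add 'yay': 'upiyay'.

upiyay


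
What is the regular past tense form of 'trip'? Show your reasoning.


Apply rule: Double final consonant and add -ed. 'trip' becomes 'tripped'.

tripped


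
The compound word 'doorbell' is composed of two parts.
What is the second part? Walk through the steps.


Split 'doorbell' into 'door' + 'bell'. The second part is 'bell'.

bell


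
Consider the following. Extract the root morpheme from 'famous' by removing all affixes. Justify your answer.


Remove suffix '-ous' from 'famous' to get root 'fame'.

fame


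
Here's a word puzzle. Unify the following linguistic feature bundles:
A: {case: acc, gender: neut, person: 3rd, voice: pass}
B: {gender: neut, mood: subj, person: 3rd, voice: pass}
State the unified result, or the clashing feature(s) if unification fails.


Compare features:
case: A=acc vs B=_ -> unified: acc
gender: A=neut vs B=neut -> unified: neut
mood: A=_ vs B=subj -> unified: subj
person: A=3rd vs B=3rd -> unified: 3rd
voice: A=pass vs B=pass -> unified: pass
No clashes found.

Unified: {case: acc, gender: neut, mood: subj, person: 3rd, voice: pass}


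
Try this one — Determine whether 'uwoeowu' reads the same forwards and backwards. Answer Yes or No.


Forward: 'uwoeowu'
Reversed: 'uwoeowu'
They are identical.

Yes


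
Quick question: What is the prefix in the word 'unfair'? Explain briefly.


The word 'unfair' = 'un' (prefix) + 'fair' (root). The prefix is 'un'.

un


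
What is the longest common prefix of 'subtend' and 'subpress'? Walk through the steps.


Compare from the start: 3 characters match: 'sub'. Mismatch at position 4: 't' vs 'p'.

sub


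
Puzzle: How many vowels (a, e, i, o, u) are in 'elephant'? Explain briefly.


Vowels in 'elephant': e, e, a = 3 vowels.

3


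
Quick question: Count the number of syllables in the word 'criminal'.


Break 'criminal' into syllables: crim-i-nal -> crim | i | nal = 3 syllables

3 syllables


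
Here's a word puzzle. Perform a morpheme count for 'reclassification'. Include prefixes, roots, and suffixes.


Decomposition: re- (prefix) + class (root) + -ify (suffix) + -ation (suffix) = 4 morpheme(s)

4 morphemes


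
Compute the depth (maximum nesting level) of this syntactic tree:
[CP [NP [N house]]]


Count bracket nesting levels:
'[' at pos 0: depth = 1
'[' at pos 4: depth = 2
'[' at pos 8: depth = 3
Maximum depth reached: 3

3


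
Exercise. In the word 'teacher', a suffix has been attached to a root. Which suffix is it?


The word 'teacher' = 'teach' (root) + '-er' (suffix). The suffix is '-er'.

er


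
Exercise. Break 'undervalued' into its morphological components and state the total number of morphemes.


Step 1: Identify prefix: 'under' (meaning: beneath/insufficient)
Step 2: Identify root: 'value'
Step 3: Identify suffix(es): 'ed'
Decomposition: under- (prefix: beneath/insufficient) + value (root) + -ed (suffix: past)
Total morphemes: 3

3 morphemes (under- (prefix: beneath/insufficient) + value (root) + -ed (suffix: past))


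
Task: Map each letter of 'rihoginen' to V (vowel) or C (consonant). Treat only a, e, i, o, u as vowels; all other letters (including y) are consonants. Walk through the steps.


Letter mapping: r = C, i = V, h = C, o = V, g = C, i = V, n = C, e = V, n = C.

CVCVCVCVC


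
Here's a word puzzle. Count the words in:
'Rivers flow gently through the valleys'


Split into words: Rivers | flow | gently | through | the | valleys = 6 words.

6


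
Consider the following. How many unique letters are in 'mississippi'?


Unique letters in 'mississippi': {i, m, p, s} = 4 distinct letters.

4


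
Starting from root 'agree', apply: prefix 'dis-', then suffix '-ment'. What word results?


Step 1: Add prefix 'dis-' to 'agree' = 'disagree'
Step 2: Add suffix '-ment' to 'disagree' = 'disagreement'

disagreement


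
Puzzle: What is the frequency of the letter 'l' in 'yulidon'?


Letter 'l' in 'yulidon': found at position(s) 3 = 1 occurrence(s).

1


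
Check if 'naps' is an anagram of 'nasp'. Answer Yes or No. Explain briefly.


Sorted letters of 'naps': 'anps'
Sorted letters of 'nasp': 'anps'
They match.

Yes


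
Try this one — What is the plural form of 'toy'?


Apply rule: Add -s. 'toy' becomes 'toys'.

toys


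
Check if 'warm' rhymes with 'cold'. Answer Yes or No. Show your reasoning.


Rime (stressed vowel + following sounds) of 'warm': -arm = /ɔːrm/
Rime of 'cold': -old = /oʊld/
/ɔːrm/ and /oʊld/ are different ending sounds, so the words do not rhyme.

No


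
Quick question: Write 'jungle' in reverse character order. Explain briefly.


Reverse 'jungle' character by character: 'elgnuj'.

elgnuj


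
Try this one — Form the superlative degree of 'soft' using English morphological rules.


Apply superlative formation (add -est): 'soft' -> 'softest'.

softest


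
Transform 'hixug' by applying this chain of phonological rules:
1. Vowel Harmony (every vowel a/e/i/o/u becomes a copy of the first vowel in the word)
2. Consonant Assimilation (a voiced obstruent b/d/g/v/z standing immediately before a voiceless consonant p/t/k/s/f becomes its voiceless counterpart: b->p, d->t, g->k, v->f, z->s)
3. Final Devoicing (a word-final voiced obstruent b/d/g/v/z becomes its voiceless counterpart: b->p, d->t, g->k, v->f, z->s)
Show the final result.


Starting form: 'hixug'
Rule 1: Vowel Harmony: all vowels become 'i' (matching first vowel). 'hixug' -> 'hixig'
Rule 2: Consonant Assimilation: no voiced obstruent (b/d/g/v/z) stands immediately before a voiceless consonant (p/t/k/s/f). No change.
Rule 3: Final Devoicing: word-final voiced obstruent 'g' becomes voiceless 'k'. 'hixig' -> 'hixik'
Final form: 'hixik'

hixik


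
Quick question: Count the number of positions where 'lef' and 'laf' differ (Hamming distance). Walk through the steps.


Alignment:
Position 1: 'l' vs 'l' = match
Position 2: 'e' vs 'a' = DIFFER
Position 3: 'f' vs 'f' = match
Total differences: 1

1


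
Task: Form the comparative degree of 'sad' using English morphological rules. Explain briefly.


Apply comparative formation (double final consonant, add -er): 'sad' -> 'sadder'.

sadder


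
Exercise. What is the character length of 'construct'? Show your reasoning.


Spell out 'construct' and number each letter: c(1), o(2), n(3), s(4), t(5), r(6), u(7), c(8), t(9). Total: 9 letters.

9


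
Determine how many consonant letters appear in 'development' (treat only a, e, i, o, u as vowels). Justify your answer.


Consonants in 'development': d, v, l, p, m, n, t = 7 consonants.

7


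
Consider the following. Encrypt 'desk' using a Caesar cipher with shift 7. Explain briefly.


Shift each letter by 7: d -> k, e -> l, s -> z, k -> r. Result: 'klzr'.

klzr


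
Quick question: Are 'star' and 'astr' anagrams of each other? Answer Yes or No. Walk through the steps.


Sorted letters of 'star': 'arst'
Sorted letters of 'astr': 'arst'
They match.

Yes


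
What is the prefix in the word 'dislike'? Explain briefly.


The word 'dislike' = 'dis' (prefix) + 'like' (root). The prefix is 'dis'.

dis


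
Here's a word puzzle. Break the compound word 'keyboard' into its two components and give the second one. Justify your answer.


Split 'keyboard' into 'key' + 'board'. The second part is 'board'.

board


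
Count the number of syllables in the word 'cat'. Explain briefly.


Break 'cat' into syllables: cat -> cat = 1 syllable

1 syllable


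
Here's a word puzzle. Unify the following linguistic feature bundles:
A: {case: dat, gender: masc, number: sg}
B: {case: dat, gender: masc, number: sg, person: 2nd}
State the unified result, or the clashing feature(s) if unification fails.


Compare features:
case: A=dat vs B=dat -> unified: dat
gender: A=masc vs B=masc -> unified: masc
number: A=sg vs B=sg -> unified: sg
person: A=_ vs B=2nd -> unified: 2nd
No clashes found.

Unified: {case: dat, gender: masc, number: sg, person: 2nd}


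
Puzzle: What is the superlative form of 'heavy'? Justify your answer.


Apply superlative formation (consonant + y: change y to i, add -est): 'heavy' -> 'heaviest'.

heaviest


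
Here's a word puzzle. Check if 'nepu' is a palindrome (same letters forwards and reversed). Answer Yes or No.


Forward: 'nepu'
Reversed: 'upen'
They differ.

No


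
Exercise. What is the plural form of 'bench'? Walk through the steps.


Apply rule: Add -es (sibilant/fricative ending). 'bench' becomes 'benches'.

benches


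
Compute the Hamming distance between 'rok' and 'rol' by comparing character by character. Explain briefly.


Alignment:
Position 1: 'r' vs 'r' = match
Position 2: 'o' vs 'o' = match
Position 3: 'k' vs 'l' = DIFFER
Total differences: 1

1


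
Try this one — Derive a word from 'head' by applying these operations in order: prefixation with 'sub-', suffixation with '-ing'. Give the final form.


Step 1: Add prefix 'sub-' to 'head' = 'subhead'
Step 2: Add suffix '-ing' to 'subhead' = 'subheading'

subheading


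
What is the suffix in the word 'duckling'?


The word 'duckling' = 'duck' (root) + '-ling' (suffix). The suffix is '-ling'.

ling


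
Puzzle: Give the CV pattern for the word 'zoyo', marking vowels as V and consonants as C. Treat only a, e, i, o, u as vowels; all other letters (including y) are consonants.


Letter mapping: z = C, o = V, y = C, o = V.

CVCV


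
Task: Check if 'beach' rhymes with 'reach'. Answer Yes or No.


Rime (stressed vowel + following sounds) of 'beach': -each = /iːtʃ/
Rime of 'reach': -each = /iːtʃ/
/iːtʃ/ and /iːtʃ/ are the same ending sound, so the words rhyme.

Yes


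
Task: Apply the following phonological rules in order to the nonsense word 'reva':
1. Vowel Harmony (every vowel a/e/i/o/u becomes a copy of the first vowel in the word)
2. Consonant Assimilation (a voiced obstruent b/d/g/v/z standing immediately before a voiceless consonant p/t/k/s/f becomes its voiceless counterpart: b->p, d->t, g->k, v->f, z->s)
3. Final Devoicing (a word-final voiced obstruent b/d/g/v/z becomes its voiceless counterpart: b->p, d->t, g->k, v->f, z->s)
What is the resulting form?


Starting form: 'reva'
Rule 1: Vowel Harmony: all vowels become 'e' (matching first vowel). 'reva' -> 'reve'
Rule 2: Consonant Assimilation: no voiced obstruent (b/d/g/v/z) stands immediately before a voiceless consonant (p/t/k/s/f). No change.
Rule 3: Final Devoicing: the word ends in the vowel 'e', not a consonant. No change.
Final form: 'reve'

reve


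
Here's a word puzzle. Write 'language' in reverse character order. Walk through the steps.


Reverse 'language' character by character: 'egaugnal'.

egaugnal


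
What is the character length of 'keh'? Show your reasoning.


Spell out 'keh' and number each letter: k(1), e(2), h(3). Total: 3 letters.

3


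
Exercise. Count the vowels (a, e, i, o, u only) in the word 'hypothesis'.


Vowels in 'hypothesis': o, e, i = 3 vowels.

3


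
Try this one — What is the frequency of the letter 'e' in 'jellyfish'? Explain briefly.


Letter 'e' in 'jellyfish': found at position(s) 2 = 1 occurrence(s).

1


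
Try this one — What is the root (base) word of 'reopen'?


Remove prefix 're' from 'reopen' to get root 'open'.

open


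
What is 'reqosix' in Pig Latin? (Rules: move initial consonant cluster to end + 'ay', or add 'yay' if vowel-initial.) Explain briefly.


'reqosix': move consonant cluster 'r' to end and add 'ay': 'eqosixray'.

eqosixray


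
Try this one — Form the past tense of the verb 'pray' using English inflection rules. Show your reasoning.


Apply rule: Add -ed. 'pray' becomes 'prayed'.

prayed


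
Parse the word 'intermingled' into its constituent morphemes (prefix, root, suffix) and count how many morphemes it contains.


Step 1: Identify prefix: 'inter' (meaning: between)
Step 2: Identify root: 'mingle'
Step 3: Identify suffix(es): 'ed'
Decomposition: inter- (prefix: between) + mingle (root) + -ed (suffix: past)
Total morphemes: 3

3 morphemes (inter- (prefix: between) + mingle (root) + -ed (suffix: past))


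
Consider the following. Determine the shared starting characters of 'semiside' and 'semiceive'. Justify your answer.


Compare from the start: 4 characters match: 'semi'. Mismatch at position 5: 's' vs 'c'.

semi


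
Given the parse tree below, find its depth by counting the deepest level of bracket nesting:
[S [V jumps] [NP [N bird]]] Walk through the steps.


Count bracket nesting levels:
'[' at pos 0: depth = 1
'[' at pos 3: depth = 2
'[' at pos 13: depth = 2
'[' at pos 17: depth = 3
Maximum depth reached: 3

3


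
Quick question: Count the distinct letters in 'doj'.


Unique letters in 'doj': {d, j, o} = 3 distinct letters.

3


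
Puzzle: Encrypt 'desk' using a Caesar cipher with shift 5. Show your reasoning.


Shift each letter by 5: d -> i, e -> j, s -> x, k -> p. Result: 'ijxp'.

ijxp


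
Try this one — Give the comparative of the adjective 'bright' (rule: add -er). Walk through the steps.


Apply comparative formation (add -er): 'bright' -> 'brighter'.

brighter


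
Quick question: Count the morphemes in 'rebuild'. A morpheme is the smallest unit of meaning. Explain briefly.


Decomposition: re- (prefix) + build (root) = 2 morpheme(s)

2 morphemes


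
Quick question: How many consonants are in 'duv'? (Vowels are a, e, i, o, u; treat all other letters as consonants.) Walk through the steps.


Consonants in 'duv': d, v = 2 consonants.

2


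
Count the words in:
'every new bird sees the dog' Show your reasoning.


Split into words: every | new | bird | sees | the | dog = 6 words.

6


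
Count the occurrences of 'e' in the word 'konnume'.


Letter 'e' in 'konnume': found at position(s) 7 = 1 occurrence(s).

1


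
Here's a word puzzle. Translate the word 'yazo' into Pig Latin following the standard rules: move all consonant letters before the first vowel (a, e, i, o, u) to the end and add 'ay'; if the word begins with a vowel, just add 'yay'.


'yazo': move consonant cluster 'y' to end and add 'ay': 'azoyay'.

azoyay


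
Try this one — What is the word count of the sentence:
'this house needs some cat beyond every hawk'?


Split into words: this | house | needs | some | cat | beyond | every | hawk = 8 words.

8


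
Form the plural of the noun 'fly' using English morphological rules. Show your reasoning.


Apply rule: Change -y to -ies (consonant + y). 'fly' becomes 'flies'.

flies


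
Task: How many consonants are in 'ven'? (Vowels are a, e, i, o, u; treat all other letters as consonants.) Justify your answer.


Consonants in 'ven': v, n = 2 consonants.

2


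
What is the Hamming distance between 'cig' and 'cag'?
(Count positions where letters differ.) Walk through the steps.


Alignment:
Position 1: 'c' vs 'c' = match
Position 2: 'i' vs 'a' = DIFFER
Position 3: 'g' vs 'g' = match
Total differences: 1

1


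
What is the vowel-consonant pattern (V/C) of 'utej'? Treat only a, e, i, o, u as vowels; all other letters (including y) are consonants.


Letter mapping: u = V, t = C, e = V, j = C.

VCVC


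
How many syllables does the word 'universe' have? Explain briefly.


Break 'universe' into syllables: u-ni-verse -> u | ni | verse = 3 syllables

3 syllables


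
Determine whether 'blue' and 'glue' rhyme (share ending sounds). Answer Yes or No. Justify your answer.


Rime (stressed vowel + following sounds) of 'blue': -ue = /uː/
Rime of 'glue': -ue = /uː/
/uː/ and /uː/ are the same ending sound, so the words rhyme.

Yes


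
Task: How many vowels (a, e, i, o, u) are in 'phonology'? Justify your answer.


Vowels in 'phonology': o, o, o = 3 vowels.

3


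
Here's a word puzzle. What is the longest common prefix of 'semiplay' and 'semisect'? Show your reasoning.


Compare from the start: 4 characters match: 'semi'. Mismatch at position 5: 'p' vs 's'.

semi


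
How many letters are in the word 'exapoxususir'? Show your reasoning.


Spell out 'exapoxususir' and number each letter: e(1), x(2), a(3), p(4), o(5), x(6), u(7), s(8), u(9), s(10), i(11), r(12). Total: 12 letters.

12


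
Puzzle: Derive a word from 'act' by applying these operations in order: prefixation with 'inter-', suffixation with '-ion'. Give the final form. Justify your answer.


Step 1: Add prefix 'inter-' to 'act' = 'interact'
Step 2: Add suffix '-ion' to 'interact' = 'interaction'

interaction


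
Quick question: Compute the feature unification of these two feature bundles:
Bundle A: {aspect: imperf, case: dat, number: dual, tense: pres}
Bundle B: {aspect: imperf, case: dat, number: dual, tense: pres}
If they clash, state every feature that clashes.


Compare features:
aspect: A=imperf vs B=imperf -> unified: imperf
case: A=dat vs B=dat -> unified: dat
number: A=dual vs B=dual -> unified: dual
tense: A=pres vs B=pres -> unified: pres
No clashes found.

Unified: {aspect: imperf, case: dat, number: dual, tense: pres}


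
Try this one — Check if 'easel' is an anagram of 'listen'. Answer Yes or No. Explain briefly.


Sorted letters of 'easel': 'aeels'
Sorted letters of 'listen': 'eilnst'
They do not match.

No


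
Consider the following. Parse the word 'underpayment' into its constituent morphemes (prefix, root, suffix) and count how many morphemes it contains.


Step 1: Identify prefix: 'under' (meaning: beneath/insufficient)
Step 2: Identify root: 'pay'
Step 3: Identify suffix(es): 'ment'
Decomposition: under- (prefix: beneath/insufficient) + pay (root) + -ment (suffix: action/result)
Total morphemes: 3

3 morphemes (under- (prefix: beneath/insufficient) + pay (root) + -ment (suffix: action/result))


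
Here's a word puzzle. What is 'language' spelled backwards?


Reverse 'language' character by character: 'egaugnal'.

egaugnal


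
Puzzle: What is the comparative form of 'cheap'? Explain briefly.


Apply comparative formation (add -er): 'cheap' -> 'cheaper'.

cheaper


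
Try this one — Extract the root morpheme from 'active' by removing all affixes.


Remove suffix '-ive' from 'active' to get root 'act'.

act


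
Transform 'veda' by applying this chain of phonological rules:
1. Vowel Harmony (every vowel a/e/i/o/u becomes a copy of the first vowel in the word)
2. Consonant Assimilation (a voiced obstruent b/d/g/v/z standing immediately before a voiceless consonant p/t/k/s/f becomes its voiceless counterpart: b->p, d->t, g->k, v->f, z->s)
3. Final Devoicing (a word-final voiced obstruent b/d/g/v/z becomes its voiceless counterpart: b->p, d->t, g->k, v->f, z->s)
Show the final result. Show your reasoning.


Starting form: 'veda'
Rule 1: Vowel Harmony: all vowels become 'e' (matching first vowel). 'veda' -> 'vede'
Rule 2: Consonant Assimilation: no voiced obstruent (b/d/g/v/z) stands immediately before a voiceless consonant (p/t/k/s/f). No change.
Rule 3: Final Devoicing: the word ends in the vowel 'e', not a consonant. No change.
Final form: 'vede'

vede


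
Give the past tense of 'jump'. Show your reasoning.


Apply rule: Add -ed. 'jump' becomes 'jumped'.

jumped


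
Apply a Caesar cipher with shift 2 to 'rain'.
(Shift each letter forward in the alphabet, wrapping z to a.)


Shift each letter by 2: r -> t, a -> c, i -> k, n -> p. Result: 'tckp'.

tckp


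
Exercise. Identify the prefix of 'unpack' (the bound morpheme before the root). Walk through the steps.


The word 'unpack' = 'un' (prefix) + 'pack' (root). The prefix is 'un'.

un


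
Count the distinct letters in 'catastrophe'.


Unique letters in 'catastrophe': {a, c, e, h, o, p, r, s, t} = 9 distinct letters.

9


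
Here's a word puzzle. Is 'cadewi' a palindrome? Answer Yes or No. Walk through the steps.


Forward: 'cadewi'
Reversed: 'iwedac'
They differ.

No


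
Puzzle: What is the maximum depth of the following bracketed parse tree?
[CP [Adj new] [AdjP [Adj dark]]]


Count bracket nesting levels:
'[' at pos 0: depth = 1
'[' at pos 4: depth = 2
'[' at pos 14: depth = 2
'[' at pos 20: depth = 3
Maximum depth reached: 3

3


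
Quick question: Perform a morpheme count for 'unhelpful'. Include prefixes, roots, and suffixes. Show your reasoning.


Decomposition: un- (prefix) + help (root) + -ful (suffix) = 3 morpheme(s)

3 morphemes


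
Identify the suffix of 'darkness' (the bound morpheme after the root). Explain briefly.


The word 'darkness' = 'dark' (root) + '-ness' (suffix). The suffix is '-ness'.

ness


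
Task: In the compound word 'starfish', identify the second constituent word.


Split 'starfish' into 'star' + 'fish'. The second part is 'fish'.

fish


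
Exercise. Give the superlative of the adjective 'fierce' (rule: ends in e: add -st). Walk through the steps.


Apply superlative formation (ends in e: add -st): 'fierce' -> 'fiercest'.

fiercest


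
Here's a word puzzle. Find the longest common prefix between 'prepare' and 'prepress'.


Compare from the start: 4 characters match: 'prep'. Mismatch at position 5: 'a' vs 'r'.

prep


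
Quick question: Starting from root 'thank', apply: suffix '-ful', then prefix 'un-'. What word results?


Step 1: Add suffix '-ful' to 'thank' = 'thankful'
Step 2: Add prefix 'un-' to 'thankful' = 'unthankful'

unthankful


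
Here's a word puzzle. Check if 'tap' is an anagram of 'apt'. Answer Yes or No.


Sorted letters of 'tap': 'apt'
Sorted letters of 'apt': 'apt'
They match.

Yes


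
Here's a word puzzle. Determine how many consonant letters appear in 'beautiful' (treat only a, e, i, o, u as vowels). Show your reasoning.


Consonants in 'beautiful': b, t, f, l = 4 consonants.

4


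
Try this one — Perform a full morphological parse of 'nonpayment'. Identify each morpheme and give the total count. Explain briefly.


Step 1: Identify prefix: 'non' (meaning: not)
Step 2: Identify root: 'pay'
Step 3: Identify suffix(es): 'ment'
Decomposition: non- (prefix: not) + pay (root) + -ment (suffix: action/result)
Total morphemes: 3

3 morphemes (non- (prefix: not) + pay (root) + -ment (suffix: action/result))


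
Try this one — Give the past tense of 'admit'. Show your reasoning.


Apply rule: Double final consonant and add -ed. 'admit' becomes 'admitted'.

admitted


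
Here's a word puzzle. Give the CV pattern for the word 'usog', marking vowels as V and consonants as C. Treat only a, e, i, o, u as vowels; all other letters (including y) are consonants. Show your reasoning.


Letter mapping: u = V, s = C, o = V, g = C.

VCVC
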